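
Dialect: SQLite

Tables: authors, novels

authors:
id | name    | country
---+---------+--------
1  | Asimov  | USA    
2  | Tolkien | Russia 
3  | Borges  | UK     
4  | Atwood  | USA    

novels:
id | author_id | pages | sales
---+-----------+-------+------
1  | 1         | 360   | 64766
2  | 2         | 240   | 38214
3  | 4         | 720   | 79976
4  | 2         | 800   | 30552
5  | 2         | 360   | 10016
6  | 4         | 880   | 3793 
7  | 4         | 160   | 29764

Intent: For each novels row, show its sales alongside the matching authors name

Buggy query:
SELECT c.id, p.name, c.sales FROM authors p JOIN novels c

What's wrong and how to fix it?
Bug: Missing join condition: each novels row is matched to all authors rows instead of just its own

Fix: Specify the join condition linking the foreign key to the parent id

Corrected query:
SELECT c.id, p.name, c.sales FROM authors p JOIN novels c ON c.author_id = p.id

Result:
id | name    | sales
---+---------+------
1  | Asimov  | 64766
2  | Tolkien | 38214
3  | Atwood  | 79976
4  | Tolkien | 30552
5  | Tolkien | 10016
6  | Atwood  | 3793 
7  | Atwood  | 29764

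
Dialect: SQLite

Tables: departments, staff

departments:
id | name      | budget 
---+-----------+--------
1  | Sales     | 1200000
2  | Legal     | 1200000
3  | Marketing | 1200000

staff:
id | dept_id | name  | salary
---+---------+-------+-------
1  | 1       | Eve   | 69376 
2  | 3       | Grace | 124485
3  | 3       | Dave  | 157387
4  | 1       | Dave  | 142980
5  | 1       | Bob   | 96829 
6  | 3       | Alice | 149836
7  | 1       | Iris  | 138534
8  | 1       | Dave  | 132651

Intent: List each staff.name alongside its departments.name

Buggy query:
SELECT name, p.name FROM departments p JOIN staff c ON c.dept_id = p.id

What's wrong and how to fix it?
Bug: 'name' exists in both joined tables, so the database can't tell which one is meant

Fix: Prefix ambiguous columns with the table alias

Corrected query:
SELECT c.name, p.name FROM departments p JOIN staff c ON c.dept_id = p.id

Result:
name  | name     
------+----------
Eve   | Sales    
Grace | Marketing
Dave  | Marketing
Dave  | Sales    
Bob   | Sales    
Alice | Marketing
Iris  | Sales    
Dave  | Sales    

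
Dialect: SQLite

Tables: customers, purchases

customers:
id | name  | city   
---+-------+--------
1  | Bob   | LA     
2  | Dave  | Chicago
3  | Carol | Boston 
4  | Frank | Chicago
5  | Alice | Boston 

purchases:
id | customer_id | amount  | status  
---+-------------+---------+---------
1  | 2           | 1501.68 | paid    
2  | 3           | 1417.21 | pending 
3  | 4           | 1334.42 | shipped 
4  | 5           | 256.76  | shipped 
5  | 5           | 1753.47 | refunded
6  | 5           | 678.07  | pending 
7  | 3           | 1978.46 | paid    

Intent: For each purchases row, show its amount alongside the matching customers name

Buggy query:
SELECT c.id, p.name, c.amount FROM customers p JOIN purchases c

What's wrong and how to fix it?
Bug: JOIN with no ON clause produces a cartesian product; every purchases row pairs with every customers row

Fix: Specify the join condition linking the foreign key to the parent id

Corrected query:
SELECT c.id, p.name, c.amount FROM customers p JOIN purchases c ON c.customer_id = p.id

Result:
id | name  | amount 
---+-------+--------
1  | Dave  | 1501.68
2  | Carol | 1417.21
3  | Frank | 1334.42
4  | Alice | 256.76 
5  | Alice | 1753.47
6  | Alice | 678.07 
7  | Carol | 1978.46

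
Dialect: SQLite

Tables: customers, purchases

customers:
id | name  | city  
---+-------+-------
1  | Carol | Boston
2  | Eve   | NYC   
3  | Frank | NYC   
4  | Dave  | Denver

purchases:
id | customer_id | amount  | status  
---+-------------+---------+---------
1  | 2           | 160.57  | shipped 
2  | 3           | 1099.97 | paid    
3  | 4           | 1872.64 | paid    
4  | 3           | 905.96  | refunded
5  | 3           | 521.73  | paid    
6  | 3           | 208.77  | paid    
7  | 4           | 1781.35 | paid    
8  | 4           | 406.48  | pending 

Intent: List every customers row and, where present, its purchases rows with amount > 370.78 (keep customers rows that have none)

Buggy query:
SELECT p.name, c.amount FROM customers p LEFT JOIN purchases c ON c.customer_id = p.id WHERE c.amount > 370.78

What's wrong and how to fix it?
Bug: Filtering c.amount in WHERE discards the NULL rows produced by LEFT JOIN, turning it into an inner join

Fix: Move the right-table condition into the ON clause so unmatched parents are kept

Corrected query:
SELECT p.name, c.amount FROM customers p LEFT JOIN purchases c ON c.customer_id = p.id AND c.amount > 370.78

Result:
name  | amount 
------+--------
Carol | NULL   
Eve   | NULL   
Frank | 521.73 
Frank | 905.96 
Frank | 1099.97
Dave  | 406.48 
Dave  | 1781.35
Dave  | 1872.64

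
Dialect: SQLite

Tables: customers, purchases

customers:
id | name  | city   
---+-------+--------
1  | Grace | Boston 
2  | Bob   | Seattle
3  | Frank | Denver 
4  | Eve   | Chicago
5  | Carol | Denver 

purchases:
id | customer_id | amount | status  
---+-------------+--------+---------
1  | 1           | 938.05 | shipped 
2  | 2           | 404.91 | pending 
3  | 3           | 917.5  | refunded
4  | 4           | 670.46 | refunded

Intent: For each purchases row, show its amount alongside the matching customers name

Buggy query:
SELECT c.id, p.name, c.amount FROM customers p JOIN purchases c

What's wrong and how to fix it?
Bug: JOIN with no ON clause produces a cartesian product; every purchases row pairs with every customers row

Fix: Specify the join condition linking the foreign key to the parent id

Corrected query:
SELECT c.id, p.name, c.amount FROM customers p JOIN purchases c ON c.customer_id = p.id

Result:
id | name  | amount
---+-------+-------
1  | Grace | 938.05
2  | Bob   | 404.91
3  | Frank | 917.5 
4  | Eve   | 670.46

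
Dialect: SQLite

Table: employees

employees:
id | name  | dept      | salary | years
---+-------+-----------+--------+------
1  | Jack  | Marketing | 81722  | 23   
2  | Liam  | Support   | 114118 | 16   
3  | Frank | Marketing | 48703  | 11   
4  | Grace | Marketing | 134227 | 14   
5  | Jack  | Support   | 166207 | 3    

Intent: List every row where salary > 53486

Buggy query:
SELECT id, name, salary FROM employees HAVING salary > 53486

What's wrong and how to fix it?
Bug: HAVING filters the output of aggregation, but this query has no GROUP BY and no aggregate functions, so SQLite rejects it (HAVING clause on a non-aggregate query); the condition here is per row

Fix: Use WHERE for row-level filtering

Corrected query:
SELECT id, name, salary FROM employees WHERE salary > 53486

Result:
id | name  | salary
---+-------+-------
1  | Jack  | 81722 
2  | Liam  | 114118
4  | Grace | 134227
5  | Jack  | 166207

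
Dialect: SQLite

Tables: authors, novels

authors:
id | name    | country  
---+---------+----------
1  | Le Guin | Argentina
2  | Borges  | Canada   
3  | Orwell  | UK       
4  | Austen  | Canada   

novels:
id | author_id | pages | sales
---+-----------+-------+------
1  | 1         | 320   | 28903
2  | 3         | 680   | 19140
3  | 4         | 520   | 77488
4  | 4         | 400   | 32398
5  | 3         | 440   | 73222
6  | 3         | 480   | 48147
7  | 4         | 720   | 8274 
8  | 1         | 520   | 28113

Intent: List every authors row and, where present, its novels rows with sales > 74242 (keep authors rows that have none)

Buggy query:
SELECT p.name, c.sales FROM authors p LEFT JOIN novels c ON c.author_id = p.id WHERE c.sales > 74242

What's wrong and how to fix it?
Bug: Filtering c.sales in WHERE discards the NULL rows produced by LEFT JOIN, turning it into an inner join

Fix: Put 'c.sales > 74242' in the JOIN's ON clause instead of WHERE

Corrected query:
SELECT p.name, c.sales FROM authors p LEFT JOIN novels c ON c.author_id = p.id AND c.sales > 74242

Result:
name    | sales
--------+------
Le Guin | NULL 
Borges  | NULL 
Orwell  | NULL 
Austen  | 77488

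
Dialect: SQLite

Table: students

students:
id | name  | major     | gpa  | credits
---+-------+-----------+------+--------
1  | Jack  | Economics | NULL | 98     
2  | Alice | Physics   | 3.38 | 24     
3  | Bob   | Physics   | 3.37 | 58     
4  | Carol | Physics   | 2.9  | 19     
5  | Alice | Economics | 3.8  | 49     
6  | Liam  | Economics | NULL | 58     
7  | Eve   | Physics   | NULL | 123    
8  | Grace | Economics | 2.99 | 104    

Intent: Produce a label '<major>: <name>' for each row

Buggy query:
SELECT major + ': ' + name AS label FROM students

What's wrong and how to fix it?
Bug: '+' is numeric addition; on text columns SQLite converts them to 0 instead of concatenating

Fix: Use the || operator for string concatenation

Corrected query:
SELECT major || ': ' || name AS label FROM students

Result:
label           
----------------
Economics: Jack 
Physics: Alice  
Physics: Bob    
Physics: Carol  
Economics: Alice
Economics: Liam 
Physics: Eve    
Economics: Grace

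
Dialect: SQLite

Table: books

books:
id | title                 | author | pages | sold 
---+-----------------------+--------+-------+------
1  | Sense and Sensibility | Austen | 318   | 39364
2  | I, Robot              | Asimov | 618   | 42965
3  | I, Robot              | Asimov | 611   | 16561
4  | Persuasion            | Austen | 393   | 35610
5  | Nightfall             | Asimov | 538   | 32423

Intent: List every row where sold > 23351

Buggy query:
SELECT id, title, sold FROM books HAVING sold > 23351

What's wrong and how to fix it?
Bug: HAVING filters the output of aggregation, but this query has no GROUP BY and no aggregate functions, so SQLite rejects it (HAVING clause on a non-aggregate query); the condition here is per row

Fix: Replace HAVING with WHERE since the condition applies to individual rows

Corrected query:
SELECT id, title, sold FROM books WHERE sold > 23351

Result:
id | title                 | sold 
---+-----------------------+------
1  | Sense and Sensibility | 39364
2  | I, Robot              | 42965
4  | Persuasion            | 35610
5  | Nightfall             | 32423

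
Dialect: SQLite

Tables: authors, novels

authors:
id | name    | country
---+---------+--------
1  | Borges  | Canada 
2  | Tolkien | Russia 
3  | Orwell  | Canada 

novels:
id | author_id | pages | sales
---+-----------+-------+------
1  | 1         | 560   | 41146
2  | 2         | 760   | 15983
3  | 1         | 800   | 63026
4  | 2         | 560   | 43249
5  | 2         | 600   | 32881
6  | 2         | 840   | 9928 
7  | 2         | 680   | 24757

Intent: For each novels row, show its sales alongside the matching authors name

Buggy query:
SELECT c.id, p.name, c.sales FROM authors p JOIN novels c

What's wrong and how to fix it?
Bug: JOIN with no ON clause produces a cartesian product; every novels row pairs with every authors row

Fix: Add ON c.author_id = p.id to the JOIN

Corrected query:
SELECT c.id, p.name, c.sales FROM authors p JOIN novels c ON c.author_id = p.id

Result:
id | name    | sales
---+---------+------
1  | Borges  | 41146
2  | Tolkien | 15983
3  | Borges  | 63026
4  | Tolkien | 43249
5  | Tolkien | 32881
6  | Tolkien | 9928 
7  | Tolkien | 24757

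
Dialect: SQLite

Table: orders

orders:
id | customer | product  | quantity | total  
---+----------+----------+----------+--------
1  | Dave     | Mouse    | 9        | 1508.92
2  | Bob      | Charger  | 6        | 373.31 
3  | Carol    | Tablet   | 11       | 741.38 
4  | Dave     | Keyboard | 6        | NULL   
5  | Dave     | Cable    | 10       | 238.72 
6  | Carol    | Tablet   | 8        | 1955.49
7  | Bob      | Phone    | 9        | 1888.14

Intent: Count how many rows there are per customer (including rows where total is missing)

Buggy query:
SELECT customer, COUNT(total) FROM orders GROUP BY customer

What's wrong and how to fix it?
Bug: COUNT(total) skips NULLs, so groups with missing total are undercounted

Fix: Replace COUNT(total) with COUNT(*)

Corrected query:
SELECT customer, COUNT(*) FROM orders GROUP BY customer

Result:
customer | COUNT(*)
---------+---------
Bob      | 2       
Carol    | 2       
Dave     | 3       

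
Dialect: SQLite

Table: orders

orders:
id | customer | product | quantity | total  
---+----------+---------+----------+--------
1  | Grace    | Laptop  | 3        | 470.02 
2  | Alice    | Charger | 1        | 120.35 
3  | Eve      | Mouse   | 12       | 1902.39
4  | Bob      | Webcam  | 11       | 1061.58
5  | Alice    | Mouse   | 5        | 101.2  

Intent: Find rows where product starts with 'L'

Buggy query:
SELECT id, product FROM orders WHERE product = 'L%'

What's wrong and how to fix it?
Bug: '=' compares the literal string including the % character; pattern matching needs LIKE

Fix: Use LIKE for wildcard pattern matching

Corrected query:
SELECT id, product FROM orders WHERE product LIKE 'L%'

Result:
id | product
---+--------
1  | Laptop 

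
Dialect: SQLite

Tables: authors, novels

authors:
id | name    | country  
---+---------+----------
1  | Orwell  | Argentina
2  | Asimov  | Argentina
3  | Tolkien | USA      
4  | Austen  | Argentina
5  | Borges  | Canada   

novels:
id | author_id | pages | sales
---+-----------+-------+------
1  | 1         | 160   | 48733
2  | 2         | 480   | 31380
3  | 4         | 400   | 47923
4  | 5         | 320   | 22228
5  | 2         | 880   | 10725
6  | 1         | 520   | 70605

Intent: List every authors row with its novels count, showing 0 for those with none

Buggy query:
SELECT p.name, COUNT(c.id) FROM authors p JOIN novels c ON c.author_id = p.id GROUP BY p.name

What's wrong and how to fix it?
Bug: INNER JOIN drops authors rows that have no matching novels rows

Fix: Use LEFT JOIN so parents without children still appear (COUNT(c.id) gives 0)

Corrected query:
SELECT p.name, COUNT(c.id) FROM authors p LEFT JOIN novels c ON c.author_id = p.id GROUP BY p.name

Result:
name    | COUNT(c.id)
--------+------------
Asimov  | 2          
Austen  | 1          
Borges  | 1          
Orwell  | 2          
Tolkien | 0          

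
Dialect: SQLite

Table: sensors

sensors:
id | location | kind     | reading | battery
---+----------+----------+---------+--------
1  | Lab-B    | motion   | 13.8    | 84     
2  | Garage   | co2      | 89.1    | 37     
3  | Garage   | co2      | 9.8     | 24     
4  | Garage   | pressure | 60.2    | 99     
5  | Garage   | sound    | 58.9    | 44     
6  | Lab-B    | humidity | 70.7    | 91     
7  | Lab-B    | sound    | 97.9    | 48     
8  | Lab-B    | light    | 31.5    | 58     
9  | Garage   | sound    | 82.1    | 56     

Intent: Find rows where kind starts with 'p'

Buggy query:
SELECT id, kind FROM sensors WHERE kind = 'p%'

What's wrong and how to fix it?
Bug: '=' compares the literal string including the % character; pattern matching needs LIKE

Fix: Replace '=' with LIKE so 'p%' is treated as a pattern

Corrected query:
SELECT id, kind FROM sensors WHERE kind LIKE 'p%'

Result:
id | kind    
---+---------
4  | pressure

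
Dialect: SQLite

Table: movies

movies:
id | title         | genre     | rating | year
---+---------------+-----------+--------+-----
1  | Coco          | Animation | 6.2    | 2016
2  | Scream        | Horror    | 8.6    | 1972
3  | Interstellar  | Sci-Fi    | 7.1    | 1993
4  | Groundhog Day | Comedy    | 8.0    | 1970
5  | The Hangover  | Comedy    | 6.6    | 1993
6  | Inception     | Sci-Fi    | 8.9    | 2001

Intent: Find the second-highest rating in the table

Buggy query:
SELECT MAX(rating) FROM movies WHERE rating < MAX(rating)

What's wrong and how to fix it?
Bug: The inner MAX is an aggregate inside WHERE, which is not allowed

Fix: Compute the overall MAX in a subquery, then take MAX of rows below it

Corrected query:
SELECT MAX(rating) FROM movies WHERE rating < (SELECT MAX(rating) FROM movies)

Result:
MAX(rating)
-----------
8.6        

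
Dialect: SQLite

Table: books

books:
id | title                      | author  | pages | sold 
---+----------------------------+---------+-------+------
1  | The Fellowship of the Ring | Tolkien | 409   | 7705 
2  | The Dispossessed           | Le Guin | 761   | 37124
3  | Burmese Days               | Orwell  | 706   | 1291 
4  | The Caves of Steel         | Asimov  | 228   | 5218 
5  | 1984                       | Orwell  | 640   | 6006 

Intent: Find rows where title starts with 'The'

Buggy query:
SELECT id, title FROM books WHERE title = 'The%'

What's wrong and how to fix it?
Bug: '=' compares the literal string including the % character; pattern matching needs LIKE

Fix: Replace '=' with LIKE so 'The%' is treated as a pattern

Corrected query:
SELECT id, title FROM books WHERE title LIKE 'The%'

Result:
id | title                     
---+---------------------------
1  | The Fellowship of the Ring
2  | The Dispossessed          
4  | The Caves of Steel        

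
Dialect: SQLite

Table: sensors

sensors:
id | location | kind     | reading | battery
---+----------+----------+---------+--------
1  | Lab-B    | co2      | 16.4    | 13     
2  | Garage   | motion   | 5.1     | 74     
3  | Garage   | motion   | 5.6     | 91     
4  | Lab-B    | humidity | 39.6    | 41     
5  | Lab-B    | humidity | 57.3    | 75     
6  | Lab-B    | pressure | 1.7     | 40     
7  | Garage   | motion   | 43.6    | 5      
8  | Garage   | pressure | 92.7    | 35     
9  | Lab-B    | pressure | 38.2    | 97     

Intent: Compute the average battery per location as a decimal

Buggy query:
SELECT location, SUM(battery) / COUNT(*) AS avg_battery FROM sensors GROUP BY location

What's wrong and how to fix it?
Bug: SUM(battery) and COUNT(*) are both integers; the division truncates the fractional part

Fix: Cast one side to REAL so the division keeps the fractional part

Corrected query:
SELECT location, SUM(battery) * 1.0 / COUNT(*) AS avg_battery FROM sensors GROUP BY location

Result:
location | avg_battery
---------+------------
Garage   | 51.25      
Lab-B    | 53.2       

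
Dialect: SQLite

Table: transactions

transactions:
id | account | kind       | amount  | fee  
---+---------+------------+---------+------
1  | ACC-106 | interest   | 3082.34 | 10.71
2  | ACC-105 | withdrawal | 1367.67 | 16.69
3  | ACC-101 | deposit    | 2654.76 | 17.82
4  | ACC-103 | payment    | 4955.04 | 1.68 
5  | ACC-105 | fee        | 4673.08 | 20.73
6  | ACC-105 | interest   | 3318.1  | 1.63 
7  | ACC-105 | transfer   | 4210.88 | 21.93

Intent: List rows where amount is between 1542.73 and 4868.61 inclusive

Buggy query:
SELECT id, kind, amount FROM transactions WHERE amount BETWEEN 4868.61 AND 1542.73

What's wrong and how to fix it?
Bug: BETWEEN expects the lower bound first; with 4868.61 AND 1542.73 the range is empty

Fix: Swap the bounds so the smaller value comes first

Corrected query:
SELECT id, kind, amount FROM transactions WHERE amount BETWEEN 1542.73 AND 4868.61

Result:
id | kind     | amount 
---+----------+--------
1  | interest | 3082.34
3  | deposit  | 2654.76
5  | fee      | 4673.08
6  | interest | 3318.1 
7  | transfer | 4210.88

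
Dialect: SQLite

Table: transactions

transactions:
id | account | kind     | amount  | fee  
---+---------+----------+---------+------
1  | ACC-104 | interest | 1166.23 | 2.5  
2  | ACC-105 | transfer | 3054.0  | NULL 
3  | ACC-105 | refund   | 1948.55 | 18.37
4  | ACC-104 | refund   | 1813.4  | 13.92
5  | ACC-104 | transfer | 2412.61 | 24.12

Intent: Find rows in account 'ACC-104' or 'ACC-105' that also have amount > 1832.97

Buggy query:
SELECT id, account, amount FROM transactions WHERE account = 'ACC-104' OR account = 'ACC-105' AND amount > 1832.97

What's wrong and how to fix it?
Bug: AND binds tighter than OR, so this parses as account = 'ACC-104' OR (account = 'ACC-105' AND amount > 1832.97)

Fix: Group the OR with parentheses (or use IN), then AND the threshold

Corrected query:
SELECT id, account, amount FROM transactions WHERE (account = 'ACC-104' OR account = 'ACC-105') AND amount > 1832.97

Result:
id | account | amount 
---+---------+--------
2  | ACC-105 | 3054   
3  | ACC-105 | 1948.55
5  | ACC-104 | 2412.61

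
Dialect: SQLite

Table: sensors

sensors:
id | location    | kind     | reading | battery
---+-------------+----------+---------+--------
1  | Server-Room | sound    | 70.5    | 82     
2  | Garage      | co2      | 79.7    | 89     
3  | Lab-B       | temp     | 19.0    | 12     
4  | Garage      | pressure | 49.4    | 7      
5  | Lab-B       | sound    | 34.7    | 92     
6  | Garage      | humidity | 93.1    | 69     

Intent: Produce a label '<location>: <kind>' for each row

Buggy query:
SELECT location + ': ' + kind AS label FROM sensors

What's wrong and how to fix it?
Bug: SQLite uses || for string concatenation; + coerces text to numbers (yielding 0)

Fix: Replace + with || to concatenate text

Corrected query:
SELECT location || ': ' || kind AS label FROM sensors

Result:
label             
------------------
Server-Room: sound
Garage: co2       
Lab-B: temp       
Garage: pressure  
Lab-B: sound      
Garage: humidity  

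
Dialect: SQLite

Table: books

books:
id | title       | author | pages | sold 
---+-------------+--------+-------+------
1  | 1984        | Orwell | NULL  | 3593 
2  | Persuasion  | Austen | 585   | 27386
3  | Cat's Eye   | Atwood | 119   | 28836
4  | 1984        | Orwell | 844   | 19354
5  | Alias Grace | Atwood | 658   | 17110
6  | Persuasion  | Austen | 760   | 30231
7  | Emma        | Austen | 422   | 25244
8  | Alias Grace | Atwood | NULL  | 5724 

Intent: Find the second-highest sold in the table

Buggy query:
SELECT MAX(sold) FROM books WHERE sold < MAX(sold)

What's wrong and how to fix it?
Bug: MAX(sold) on the right of the comparison is an aggregate-in-WHERE error

Fix: Put the inner MAX in a scalar subquery

Corrected query:
SELECT MAX(sold) FROM books WHERE sold < (SELECT MAX(sold) FROM books)

Result:
MAX(sold)
---------
28836    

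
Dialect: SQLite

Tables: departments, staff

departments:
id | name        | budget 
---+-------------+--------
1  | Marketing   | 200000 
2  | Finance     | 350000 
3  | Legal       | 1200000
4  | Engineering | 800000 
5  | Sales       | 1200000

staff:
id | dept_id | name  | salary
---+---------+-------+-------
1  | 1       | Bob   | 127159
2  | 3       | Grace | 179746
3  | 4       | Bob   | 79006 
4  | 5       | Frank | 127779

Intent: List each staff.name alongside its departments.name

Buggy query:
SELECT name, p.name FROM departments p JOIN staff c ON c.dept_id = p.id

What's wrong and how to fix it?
Bug: Both tables have a 'name' column; the unqualified reference is ambiguous

Fix: Qualify the column with its table alias (c.name)

Corrected query:
SELECT c.name, p.name FROM departments p JOIN staff c ON c.dept_id = p.id

Result:
name  | name       
------+------------
Bob   | Marketing  
Grace | Legal      
Bob   | Engineering
Frank | Sales      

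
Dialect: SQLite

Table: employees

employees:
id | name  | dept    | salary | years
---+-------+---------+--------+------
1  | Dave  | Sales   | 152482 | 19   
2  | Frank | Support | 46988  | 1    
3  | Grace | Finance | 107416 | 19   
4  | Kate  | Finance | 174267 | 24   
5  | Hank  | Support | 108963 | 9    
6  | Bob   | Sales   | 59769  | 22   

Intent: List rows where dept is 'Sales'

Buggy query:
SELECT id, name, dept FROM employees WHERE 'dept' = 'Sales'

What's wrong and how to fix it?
Bug: Single quotes denote string literals in SQL; the column name is being compared as a constant string

Fix: Reference the column as dept without single quotes

Corrected query:
SELECT id, name, dept FROM employees WHERE dept = 'Sales'

Result:
id | name | dept 
---+------+------
1  | Dave | Sales
6  | Bob  | Sales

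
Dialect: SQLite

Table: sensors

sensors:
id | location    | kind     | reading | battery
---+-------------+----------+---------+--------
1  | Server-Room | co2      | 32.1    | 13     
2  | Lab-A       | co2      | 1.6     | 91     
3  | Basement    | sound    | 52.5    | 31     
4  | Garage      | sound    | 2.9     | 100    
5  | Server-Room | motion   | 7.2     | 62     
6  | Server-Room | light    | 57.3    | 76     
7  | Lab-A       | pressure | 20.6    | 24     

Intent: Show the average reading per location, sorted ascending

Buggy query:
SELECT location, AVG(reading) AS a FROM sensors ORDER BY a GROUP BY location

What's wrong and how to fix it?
Bug: GROUP BY must precede ORDER BY

Fix: Move ORDER BY to the end, after GROUP BY

Corrected query:
SELECT location, AVG(reading) AS a FROM sensors GROUP BY location ORDER BY a

Result:
location    | a   
------------+-----
Garage      | 2.9 
Lab-A       | 11.1
Server-Room | 32.2
Basement    | 52.5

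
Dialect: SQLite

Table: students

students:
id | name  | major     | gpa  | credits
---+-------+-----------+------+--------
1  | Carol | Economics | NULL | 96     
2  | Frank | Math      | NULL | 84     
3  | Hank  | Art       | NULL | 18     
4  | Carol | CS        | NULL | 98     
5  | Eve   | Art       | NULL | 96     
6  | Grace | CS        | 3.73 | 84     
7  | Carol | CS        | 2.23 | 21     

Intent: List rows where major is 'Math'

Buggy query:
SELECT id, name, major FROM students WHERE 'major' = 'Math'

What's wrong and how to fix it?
Bug: Single quotes denote string literals in SQL; the column name is being compared as a constant string

Fix: Reference the column as major without single quotes

Corrected query:
SELECT id, name, major FROM students WHERE major = 'Math'

Result:
id | name  | major
---+-------+------
2  | Frank | Math 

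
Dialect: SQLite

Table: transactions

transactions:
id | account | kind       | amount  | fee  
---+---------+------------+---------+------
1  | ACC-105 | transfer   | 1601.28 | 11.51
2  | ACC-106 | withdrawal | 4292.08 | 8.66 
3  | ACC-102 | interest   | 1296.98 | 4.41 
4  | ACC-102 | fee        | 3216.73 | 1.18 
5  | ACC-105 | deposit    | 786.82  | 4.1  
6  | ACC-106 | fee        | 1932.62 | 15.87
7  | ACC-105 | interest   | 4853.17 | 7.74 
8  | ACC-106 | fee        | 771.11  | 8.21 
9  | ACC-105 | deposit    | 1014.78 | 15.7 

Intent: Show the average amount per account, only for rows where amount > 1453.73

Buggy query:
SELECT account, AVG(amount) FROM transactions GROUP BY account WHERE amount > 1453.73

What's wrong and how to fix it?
Bug: Row-level WHERE must come before GROUP BY in the clause order

Fix: Place WHERE between FROM and GROUP BY

Corrected query:
SELECT account, AVG(amount) FROM transactions WHERE amount > 1453.73 GROUP BY account

Result:
account | AVG(amount)
--------+------------
ACC-102 | 3216.73    
ACC-105 | 3227.225   
ACC-106 | 3112.35    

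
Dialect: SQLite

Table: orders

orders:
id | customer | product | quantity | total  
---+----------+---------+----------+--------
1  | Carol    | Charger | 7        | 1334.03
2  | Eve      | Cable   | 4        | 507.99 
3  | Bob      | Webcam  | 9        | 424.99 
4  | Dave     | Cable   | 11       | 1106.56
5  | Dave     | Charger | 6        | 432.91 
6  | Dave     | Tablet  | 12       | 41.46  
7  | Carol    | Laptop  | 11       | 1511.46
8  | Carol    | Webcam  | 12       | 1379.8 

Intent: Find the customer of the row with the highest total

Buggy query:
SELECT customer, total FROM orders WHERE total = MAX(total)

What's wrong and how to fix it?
Bug: MAX(total) is an aggregate and cannot be used directly in WHERE

Fix: Use a subquery: WHERE total = (SELECT MAX(total) FROM orders)

Corrected query:
SELECT customer, total FROM orders WHERE total = (SELECT MAX(total) FROM orders)

Result:
customer | total  
---------+--------
Carol    | 1511.46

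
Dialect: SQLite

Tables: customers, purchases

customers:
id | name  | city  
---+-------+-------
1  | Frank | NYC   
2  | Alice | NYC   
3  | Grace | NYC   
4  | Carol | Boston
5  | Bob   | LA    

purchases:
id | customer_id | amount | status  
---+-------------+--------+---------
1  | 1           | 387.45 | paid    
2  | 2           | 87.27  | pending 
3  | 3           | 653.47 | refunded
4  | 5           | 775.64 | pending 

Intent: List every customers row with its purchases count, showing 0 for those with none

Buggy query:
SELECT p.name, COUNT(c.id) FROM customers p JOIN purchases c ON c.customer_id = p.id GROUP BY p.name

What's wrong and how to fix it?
Bug: INNER JOIN drops customers rows that have no matching purchases rows

Fix: Switch to LEFT JOIN to retain unmatched parent rows

Corrected query:
SELECT p.name, COUNT(c.id) FROM customers p LEFT JOIN purchases c ON c.customer_id = p.id GROUP BY p.name

Result:
name  | COUNT(c.id)
------+------------
Alice | 1          
Bob   | 1          
Carol | 0          
Frank | 1          
Grace | 1          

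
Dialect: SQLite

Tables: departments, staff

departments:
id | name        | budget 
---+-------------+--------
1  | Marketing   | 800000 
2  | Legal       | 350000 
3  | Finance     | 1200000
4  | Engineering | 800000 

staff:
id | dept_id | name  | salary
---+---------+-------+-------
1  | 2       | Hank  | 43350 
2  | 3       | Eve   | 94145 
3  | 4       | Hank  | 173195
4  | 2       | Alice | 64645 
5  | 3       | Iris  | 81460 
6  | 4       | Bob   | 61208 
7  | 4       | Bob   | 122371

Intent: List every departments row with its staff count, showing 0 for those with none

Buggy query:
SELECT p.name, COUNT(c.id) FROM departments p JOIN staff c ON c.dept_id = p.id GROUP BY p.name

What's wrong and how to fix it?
Bug: INNER JOIN drops departments rows that have no matching staff rows

Fix: Use LEFT JOIN so parents without children still appear (COUNT(c.id) gives 0)

Corrected query:
SELECT p.name, COUNT(c.id) FROM departments p LEFT JOIN staff c ON c.dept_id = p.id GROUP BY p.name

Result:
name        | COUNT(c.id)
------------+------------
Engineering | 3          
Finance     | 2          
Legal       | 2          
Marketing   | 0          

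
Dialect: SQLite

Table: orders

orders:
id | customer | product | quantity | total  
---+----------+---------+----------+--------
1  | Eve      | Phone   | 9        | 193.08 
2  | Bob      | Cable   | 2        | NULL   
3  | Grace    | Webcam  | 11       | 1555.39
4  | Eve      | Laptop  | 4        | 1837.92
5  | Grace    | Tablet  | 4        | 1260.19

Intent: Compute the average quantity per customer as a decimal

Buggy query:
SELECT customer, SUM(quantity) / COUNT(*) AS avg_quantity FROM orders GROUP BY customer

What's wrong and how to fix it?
Bug: SUM(quantity) and COUNT(*) are both integers; the division truncates the fractional part

Fix: Multiply by 1.0 (or CAST to REAL) to force floating-point division

Corrected query:
SELECT customer, SUM(quantity) * 1.0 / COUNT(*) AS avg_quantity FROM orders GROUP BY customer

Result:
customer | avg_quantity
---------+-------------
Bob      | 2           
Eve      | 6.5         
Grace    | 7.5         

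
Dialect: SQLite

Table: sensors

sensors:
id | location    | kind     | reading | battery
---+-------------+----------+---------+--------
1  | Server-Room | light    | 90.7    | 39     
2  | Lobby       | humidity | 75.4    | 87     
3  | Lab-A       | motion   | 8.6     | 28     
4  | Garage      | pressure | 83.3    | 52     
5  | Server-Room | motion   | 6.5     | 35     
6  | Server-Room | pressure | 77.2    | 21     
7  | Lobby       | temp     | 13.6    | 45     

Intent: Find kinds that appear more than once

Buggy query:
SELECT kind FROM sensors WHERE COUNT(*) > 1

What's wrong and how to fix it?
Bug: WHERE can't reference COUNT(*); aggregates are computed after WHERE

Fix: GROUP BY kind, then filter groups with HAVING COUNT(*) > 1

Corrected query:
SELECT kind FROM sensors GROUP BY kind HAVING COUNT(*) > 1

Result:
kind    
--------
motion  
pressure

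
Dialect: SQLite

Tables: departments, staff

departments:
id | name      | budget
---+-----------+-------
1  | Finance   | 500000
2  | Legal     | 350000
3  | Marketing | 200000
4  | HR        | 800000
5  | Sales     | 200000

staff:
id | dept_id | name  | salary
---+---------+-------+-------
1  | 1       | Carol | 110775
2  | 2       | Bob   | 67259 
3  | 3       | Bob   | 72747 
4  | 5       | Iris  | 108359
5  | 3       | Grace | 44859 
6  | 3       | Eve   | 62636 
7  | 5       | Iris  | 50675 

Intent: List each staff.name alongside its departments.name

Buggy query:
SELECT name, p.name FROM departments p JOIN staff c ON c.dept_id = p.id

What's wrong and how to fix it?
Bug: 'name' exists in both joined tables, so the database can't tell which one is meant

Fix: Prefix ambiguous columns with the table alias

Corrected query:
SELECT c.name, p.name FROM departments p JOIN staff c ON c.dept_id = p.id

Result:
name  | name     
------+----------
Carol | Finance  
Bob   | Legal    
Bob   | Marketing
Iris  | Sales    
Grace | Marketing
Eve   | Marketing
Iris  | Sales    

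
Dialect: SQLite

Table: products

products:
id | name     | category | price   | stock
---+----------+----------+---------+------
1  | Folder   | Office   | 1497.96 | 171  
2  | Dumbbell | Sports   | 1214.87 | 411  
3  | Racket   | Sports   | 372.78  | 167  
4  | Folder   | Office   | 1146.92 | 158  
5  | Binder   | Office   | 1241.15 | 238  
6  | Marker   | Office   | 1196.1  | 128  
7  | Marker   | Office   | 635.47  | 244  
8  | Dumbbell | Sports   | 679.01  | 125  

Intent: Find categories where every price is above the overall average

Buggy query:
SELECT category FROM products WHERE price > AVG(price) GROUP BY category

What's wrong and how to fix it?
Bug: WHERE evaluates per row before aggregation, so AVG() is unavailable

Fix: Compute the overall average in a scalar subquery and compare each group's MIN against it in HAVING

Corrected query:
SELECT category FROM products GROUP BY category HAVING MIN(price) > (SELECT AVG(price) FROM products)

Result:
(no rows)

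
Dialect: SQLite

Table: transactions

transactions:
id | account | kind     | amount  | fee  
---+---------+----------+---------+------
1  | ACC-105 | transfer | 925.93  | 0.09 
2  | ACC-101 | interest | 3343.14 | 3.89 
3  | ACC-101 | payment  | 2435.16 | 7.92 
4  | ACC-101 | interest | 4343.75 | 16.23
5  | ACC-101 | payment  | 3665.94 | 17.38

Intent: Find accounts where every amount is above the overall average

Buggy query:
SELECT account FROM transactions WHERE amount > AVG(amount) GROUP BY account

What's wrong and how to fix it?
Bug: WHERE evaluates per row before aggregation, so AVG() is unavailable

Fix: Use a subquery for AVG and a HAVING MIN(...) filter so the condition holds for every row in the group

Corrected query:
SELECT account FROM transactions GROUP BY account HAVING MIN(amount) > (SELECT AVG(amount) FROM transactions)

Result:
(no rows)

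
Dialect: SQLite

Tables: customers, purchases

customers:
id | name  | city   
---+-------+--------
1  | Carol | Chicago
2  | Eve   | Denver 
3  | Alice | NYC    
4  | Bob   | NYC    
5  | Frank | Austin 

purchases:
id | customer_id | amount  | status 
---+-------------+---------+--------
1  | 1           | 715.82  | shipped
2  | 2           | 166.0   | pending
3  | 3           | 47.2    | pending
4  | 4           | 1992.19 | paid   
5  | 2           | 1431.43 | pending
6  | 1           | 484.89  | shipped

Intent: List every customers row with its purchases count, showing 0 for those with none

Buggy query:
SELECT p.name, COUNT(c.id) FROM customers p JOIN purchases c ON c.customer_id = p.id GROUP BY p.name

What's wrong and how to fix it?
Bug: An inner join excludes parents with zero children

Fix: Switch to LEFT JOIN to retain unmatched parent rows

Corrected query:
SELECT p.name, COUNT(c.id) FROM customers p LEFT JOIN purchases c ON c.customer_id = p.id GROUP BY p.name

Result:
name  | COUNT(c.id)
------+------------
Alice | 1          
Bob   | 1          
Carol | 2          
Eve   | 2          
Frank | 0          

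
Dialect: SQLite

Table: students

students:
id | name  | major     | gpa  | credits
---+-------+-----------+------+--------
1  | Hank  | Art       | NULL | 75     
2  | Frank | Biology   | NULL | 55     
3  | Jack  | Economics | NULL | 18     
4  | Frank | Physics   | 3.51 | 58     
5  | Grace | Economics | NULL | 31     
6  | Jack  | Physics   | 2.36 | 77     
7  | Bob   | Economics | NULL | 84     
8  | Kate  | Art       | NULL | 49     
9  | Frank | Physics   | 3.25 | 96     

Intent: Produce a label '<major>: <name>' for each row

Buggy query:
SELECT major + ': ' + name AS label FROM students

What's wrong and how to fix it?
Bug: SQLite uses || for string concatenation; + coerces text to numbers (yielding 0)

Fix: Use the || operator for string concatenation

Corrected query:
SELECT major || ': ' || name AS label FROM students

Result:
label           
----------------
Art: Hank       
Biology: Frank  
Economics: Jack 
Physics: Frank  
Economics: Grace
Physics: Jack   
Economics: Bob  
Art: Kate       
Physics: Frank  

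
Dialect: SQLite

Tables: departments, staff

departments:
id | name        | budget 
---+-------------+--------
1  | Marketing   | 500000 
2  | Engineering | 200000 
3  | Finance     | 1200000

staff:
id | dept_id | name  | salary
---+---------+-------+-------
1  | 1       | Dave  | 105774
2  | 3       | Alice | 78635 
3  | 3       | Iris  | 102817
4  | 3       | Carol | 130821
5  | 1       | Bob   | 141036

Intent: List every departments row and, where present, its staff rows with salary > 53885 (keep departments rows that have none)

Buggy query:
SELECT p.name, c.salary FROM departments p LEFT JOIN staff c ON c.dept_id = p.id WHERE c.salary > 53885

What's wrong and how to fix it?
Bug: Filtering c.salary in WHERE discards the NULL rows produced by LEFT JOIN, turning it into an inner join

Fix: Move the right-table condition into the ON clause so unmatched parents are kept

Corrected query:
SELECT p.name, c.salary FROM departments p LEFT JOIN staff c ON c.dept_id = p.id AND c.salary > 53885

Result:
name        | salary
------------+-------
Marketing   | 105774
Marketing   | 141036
Engineering | NULL  
Finance     | 78635 
Finance     | 102817
Finance     | 130821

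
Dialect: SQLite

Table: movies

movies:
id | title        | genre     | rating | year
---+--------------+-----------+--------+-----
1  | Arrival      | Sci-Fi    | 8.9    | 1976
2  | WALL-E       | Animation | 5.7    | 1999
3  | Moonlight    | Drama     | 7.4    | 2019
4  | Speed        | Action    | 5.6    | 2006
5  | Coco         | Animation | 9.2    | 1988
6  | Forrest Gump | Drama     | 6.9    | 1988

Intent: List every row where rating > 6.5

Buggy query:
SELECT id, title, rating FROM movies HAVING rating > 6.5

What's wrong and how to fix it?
Bug: HAVING filters the output of aggregation, but this query has no GROUP BY and no aggregate functions, so SQLite rejects it (HAVING clause on a non-aggregate query); the condition here is per row

Fix: Replace HAVING with WHERE since the condition applies to individual rows

Corrected query:
SELECT id, title, rating FROM movies WHERE rating > 6.5

Result:
id | title        | rating
---+--------------+-------
1  | Arrival      | 8.9   
3  | Moonlight    | 7.4   
5  | Coco         | 9.2   
6  | Forrest Gump | 6.9   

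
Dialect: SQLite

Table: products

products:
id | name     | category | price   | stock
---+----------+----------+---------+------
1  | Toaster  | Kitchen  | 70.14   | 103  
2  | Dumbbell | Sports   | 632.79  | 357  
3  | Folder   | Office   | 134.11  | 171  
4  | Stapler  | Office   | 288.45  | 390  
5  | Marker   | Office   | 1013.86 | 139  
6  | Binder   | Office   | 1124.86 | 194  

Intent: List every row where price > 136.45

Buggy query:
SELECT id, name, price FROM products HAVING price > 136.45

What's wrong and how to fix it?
Bug: This is a non-aggregate query (no GROUP BY, no aggregates), so in SQLite the HAVING clause is invalid here; a row-level condition belongs in WHERE

Fix: Use WHERE for row-level filtering

Corrected query:
SELECT id, name, price FROM products WHERE price > 136.45

Result:
id | name     | price  
---+----------+--------
2  | Dumbbell | 632.79 
4  | Stapler  | 288.45 
5  | Marker   | 1013.86
6  | Binder   | 1124.86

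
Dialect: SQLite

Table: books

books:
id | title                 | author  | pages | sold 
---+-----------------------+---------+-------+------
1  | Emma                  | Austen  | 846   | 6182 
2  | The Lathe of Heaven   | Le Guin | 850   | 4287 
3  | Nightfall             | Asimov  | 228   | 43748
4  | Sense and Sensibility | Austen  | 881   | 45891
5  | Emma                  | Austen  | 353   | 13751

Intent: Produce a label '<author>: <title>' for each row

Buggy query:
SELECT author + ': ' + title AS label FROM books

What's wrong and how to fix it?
Bug: SQLite uses || for string concatenation; + coerces text to numbers (yielding 0)

Fix: Use the || operator for string concatenation

Corrected query:
SELECT author || ': ' || title AS label FROM books

Result:
label                        
-----------------------------
Austen: Emma                 
Le Guin: The Lathe of Heaven 
Asimov: Nightfall            
Austen: Sense and Sensibility
Austen: Emma                 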